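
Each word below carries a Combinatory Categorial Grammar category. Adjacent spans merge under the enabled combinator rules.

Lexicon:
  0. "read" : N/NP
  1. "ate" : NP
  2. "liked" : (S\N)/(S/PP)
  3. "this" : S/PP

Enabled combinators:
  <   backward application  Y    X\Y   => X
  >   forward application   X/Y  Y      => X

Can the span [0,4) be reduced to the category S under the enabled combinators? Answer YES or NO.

[0,4] S   <
  [0,2] N   >
    [0,1] "read" : N/NP
    [1,2] "ate" : NP
  [2,4] S\N   >
    [2,3] "liked" : (S\N)/(S/PP)
    [3,4] "this" : S/PP

YES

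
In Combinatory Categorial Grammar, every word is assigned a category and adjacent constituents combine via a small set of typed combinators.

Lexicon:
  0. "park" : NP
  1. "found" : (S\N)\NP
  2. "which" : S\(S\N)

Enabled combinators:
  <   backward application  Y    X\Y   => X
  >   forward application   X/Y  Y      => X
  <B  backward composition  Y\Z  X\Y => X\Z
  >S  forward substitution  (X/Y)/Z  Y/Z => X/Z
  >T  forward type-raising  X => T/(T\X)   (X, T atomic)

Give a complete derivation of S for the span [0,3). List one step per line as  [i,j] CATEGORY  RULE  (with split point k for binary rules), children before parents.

[0,3] S   <
  [0,2] S\N   <
    [0,1] "park" : NP
    [1,2] "found" : (S\N)\NP
  [2,3] "which" : S\(S\N)

[0,1] NP  lex  "park"
[1,2] (S\N)\NP  lex  "found"
[0,2] S\N  <  k=1
[2,3] S\(S\N)  lex  "which"
[0,3] S  <  k=2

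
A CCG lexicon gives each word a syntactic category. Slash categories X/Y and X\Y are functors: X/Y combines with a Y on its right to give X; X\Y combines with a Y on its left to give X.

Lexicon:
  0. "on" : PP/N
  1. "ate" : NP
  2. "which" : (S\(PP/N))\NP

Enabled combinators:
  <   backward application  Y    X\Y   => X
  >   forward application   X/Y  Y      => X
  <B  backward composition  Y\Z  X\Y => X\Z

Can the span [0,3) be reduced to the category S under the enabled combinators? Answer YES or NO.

[0,3] S   <
  [0,1] "on" : PP/N
  [1,3] S\(PP/N)   <
    [1,2] "ate" : NP
    [2,3] "which" : (S\(PP/N))\NP

YES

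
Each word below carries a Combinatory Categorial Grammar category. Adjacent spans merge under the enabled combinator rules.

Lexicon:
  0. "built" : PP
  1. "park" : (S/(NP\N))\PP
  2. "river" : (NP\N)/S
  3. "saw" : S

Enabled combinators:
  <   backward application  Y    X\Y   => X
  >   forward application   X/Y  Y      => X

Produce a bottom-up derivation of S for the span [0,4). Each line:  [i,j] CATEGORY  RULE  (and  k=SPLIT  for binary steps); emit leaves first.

[0,1] PP  lex  "built"
[1,2] (S/(NP\N))\PP  lex  "park"
[0,2] S/(NP\N)  <  k=1
[2,3] (NP\N)/S  lex  "river"
[3,4] S  lex  "saw"
[2,4] NP\N  >  k=3
[0,4] S  >  k=2

[0,4] S   >
  [0,2] S/(NP\N)   <
    [0,1] "built" : PP
    [1,2] "park" : (S/(NP\N))\PP
  [2,4] NP\N   >
    [2,3] "river" : (NP\N)/S
    [3,4] "saw" : S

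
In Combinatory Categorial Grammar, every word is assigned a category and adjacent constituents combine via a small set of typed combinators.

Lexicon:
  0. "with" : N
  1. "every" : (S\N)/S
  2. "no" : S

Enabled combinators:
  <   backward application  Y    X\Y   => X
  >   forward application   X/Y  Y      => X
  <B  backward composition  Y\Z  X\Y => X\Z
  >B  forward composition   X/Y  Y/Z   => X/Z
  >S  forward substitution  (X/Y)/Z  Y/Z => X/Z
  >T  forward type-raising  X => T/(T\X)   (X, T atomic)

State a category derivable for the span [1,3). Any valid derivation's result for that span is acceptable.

[0,3] S   <
  [0,1] "with" : N
  [1,3] S\N   >
    [1,2] "every" : (S\N)/S
    [2,3] "no" : S

S\N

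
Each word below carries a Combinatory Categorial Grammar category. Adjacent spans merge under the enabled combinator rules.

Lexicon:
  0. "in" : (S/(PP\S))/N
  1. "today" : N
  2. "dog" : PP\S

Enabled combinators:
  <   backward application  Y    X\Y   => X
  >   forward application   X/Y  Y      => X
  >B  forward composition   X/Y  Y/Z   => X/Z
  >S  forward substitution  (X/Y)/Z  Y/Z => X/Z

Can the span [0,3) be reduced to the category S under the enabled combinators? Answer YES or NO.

[0,3] S   >
  [0,2] S/(PP\S)   >
    [0,1] "in" : (S/(PP\S))/N
    [1,2] "today" : N
  [2,3] "dog" : PP\S

YES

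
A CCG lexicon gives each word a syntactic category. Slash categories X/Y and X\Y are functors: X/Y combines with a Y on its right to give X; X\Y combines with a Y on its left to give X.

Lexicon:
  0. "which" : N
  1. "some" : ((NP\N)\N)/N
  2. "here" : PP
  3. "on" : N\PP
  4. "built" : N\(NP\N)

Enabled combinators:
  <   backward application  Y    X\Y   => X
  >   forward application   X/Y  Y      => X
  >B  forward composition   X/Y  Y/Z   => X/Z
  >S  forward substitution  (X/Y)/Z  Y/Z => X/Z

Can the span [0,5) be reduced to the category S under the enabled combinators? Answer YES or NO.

NO

N ((NP\N)\N)/N PP N\PP N\(NP\N)
CKY chart[0,5] = {N}; S ∉ chart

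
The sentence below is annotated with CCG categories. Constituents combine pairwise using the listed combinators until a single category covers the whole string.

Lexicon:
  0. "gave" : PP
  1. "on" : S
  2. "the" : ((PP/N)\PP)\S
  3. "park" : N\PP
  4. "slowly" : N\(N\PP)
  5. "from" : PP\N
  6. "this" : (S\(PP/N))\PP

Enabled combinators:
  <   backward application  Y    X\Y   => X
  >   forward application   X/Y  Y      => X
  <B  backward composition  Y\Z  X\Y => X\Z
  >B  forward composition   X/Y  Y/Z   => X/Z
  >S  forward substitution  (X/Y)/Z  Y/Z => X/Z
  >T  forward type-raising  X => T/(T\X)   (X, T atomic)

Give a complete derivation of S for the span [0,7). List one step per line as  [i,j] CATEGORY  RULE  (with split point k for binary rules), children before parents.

[0,1] PP  lex  "gave"
[0,1] S/(S\PP)  >T
[1,2] S  lex  "on"
[2,3] ((PP/N)\PP)\S  lex  "the"
[1,3] (PP/N)\PP  <  k=2
[3,4] N\PP  lex  "park"
[4,5] N\(N\PP)  lex  "slowly"
[3,5] N  <  k=4
[5,6] PP\N  lex  "from"
[3,6] PP  <  k=5
[6,7] (S\(PP/N))\PP  lex  "this"
[3,7] S\(PP/N)  <  k=6
[1,7] S\PP  <B  k=3
[0,7] S  >  k=1

[0,7] S   >
  [0,1] S/(S\PP)   >T
    [0,1] "gave" : PP
  [1,7] S\PP   <B
    [1,3] (PP/N)\PP   <
      [1,2] "on" : S
      [2,3] "the" : ((PP/N)\PP)\S
    [3,7] S\(PP/N)   <
      [3,6] PP   <
        [3,5] N   <
          [3,4] "park" : N\PP
          [4,5] "slowly" : N\(N\PP)
        [5,6] "from" : PP\N
      [6,7] "this" : (S\(PP/N))\PP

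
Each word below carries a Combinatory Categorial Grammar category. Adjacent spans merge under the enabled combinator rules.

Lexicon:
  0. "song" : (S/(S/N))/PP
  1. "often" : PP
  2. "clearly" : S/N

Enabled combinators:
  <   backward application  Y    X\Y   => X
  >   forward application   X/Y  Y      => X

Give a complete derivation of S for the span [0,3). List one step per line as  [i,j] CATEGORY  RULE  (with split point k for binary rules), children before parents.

[0,3] S   >
  [0,2] S/(S/N)   >
    [0,1] "song" : (S/(S/N))/PP
    [1,2] "often" : PP
  [2,3] "clearly" : S/N

[0,1] (S/(S/N))/PP  lex  "song"
[1,2] PP  lex  "often"
[0,2] S/(S/N)  >  k=1
[2,3] S/N  lex  "clearly"
[0,3] S  >  k=2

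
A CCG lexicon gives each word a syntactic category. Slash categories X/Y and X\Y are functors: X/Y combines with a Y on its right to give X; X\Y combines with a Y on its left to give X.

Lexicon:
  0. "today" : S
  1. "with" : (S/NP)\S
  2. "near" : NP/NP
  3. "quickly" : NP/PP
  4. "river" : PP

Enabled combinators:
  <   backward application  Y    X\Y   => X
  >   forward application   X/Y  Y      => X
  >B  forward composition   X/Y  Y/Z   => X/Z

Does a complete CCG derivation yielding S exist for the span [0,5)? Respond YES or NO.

YES

[0,5] S   >
  [0,4] S/PP   >B
    [0,2] S/NP   <
      [0,1] "today" : S
      [1,2] "with" : (S/NP)\S
    [2,4] NP/PP   >B
      [2,3] "near" : NP/NP
      [3,4] "quickly" : NP/PP
  [4,5] "river" : PP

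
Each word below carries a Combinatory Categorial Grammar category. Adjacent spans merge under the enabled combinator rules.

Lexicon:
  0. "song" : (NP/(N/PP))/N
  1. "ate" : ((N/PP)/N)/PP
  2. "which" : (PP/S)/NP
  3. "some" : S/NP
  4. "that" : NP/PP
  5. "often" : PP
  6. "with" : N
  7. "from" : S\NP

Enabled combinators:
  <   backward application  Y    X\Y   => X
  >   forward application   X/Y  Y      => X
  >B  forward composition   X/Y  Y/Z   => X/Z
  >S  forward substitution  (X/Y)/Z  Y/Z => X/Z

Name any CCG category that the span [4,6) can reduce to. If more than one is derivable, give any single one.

NP

[0,8] S   <
  [0,7] NP   >
    [0,6] NP/N   >S
      [0,1] "song" : (NP/(N/PP))/N
      [1,6] (N/PP)/N   >
        [1,2] "ate" : ((N/PP)/N)/PP
        [2,6] PP   >
          [2,4] PP/NP   >S
            [2,3] "which" : (PP/S)/NP
            [3,4] "some" : S/NP
          [4,6] NP   >
            [4,5] "that" : NP/PP
            [5,6] "often" : PP
    [6,7] "with" : N
  [7,8] "from" : S\NP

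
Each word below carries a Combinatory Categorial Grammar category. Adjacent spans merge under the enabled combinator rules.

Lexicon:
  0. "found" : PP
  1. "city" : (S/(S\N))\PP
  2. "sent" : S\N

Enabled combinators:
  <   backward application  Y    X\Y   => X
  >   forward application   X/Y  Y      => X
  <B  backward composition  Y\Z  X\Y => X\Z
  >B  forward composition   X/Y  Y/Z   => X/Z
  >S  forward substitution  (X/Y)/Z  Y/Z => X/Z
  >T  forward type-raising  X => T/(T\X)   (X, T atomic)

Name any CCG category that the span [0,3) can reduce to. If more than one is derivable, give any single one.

S

[0,3] S   >
  [0,2] S/(S\N)   <
    [0,1] "found" : PP
    [1,2] "city" : (S/(S\N))\PP
  [2,3] "sent" : S\N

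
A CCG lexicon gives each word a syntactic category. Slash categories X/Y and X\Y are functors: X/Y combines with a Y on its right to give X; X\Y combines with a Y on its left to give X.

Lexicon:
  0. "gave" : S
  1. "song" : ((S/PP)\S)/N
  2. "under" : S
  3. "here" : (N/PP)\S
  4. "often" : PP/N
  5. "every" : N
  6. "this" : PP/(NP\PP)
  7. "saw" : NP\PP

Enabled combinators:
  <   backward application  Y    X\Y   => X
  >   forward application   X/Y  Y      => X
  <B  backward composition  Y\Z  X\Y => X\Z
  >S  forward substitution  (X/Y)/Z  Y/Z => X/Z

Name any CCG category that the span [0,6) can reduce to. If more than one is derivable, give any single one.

[0,8] S   >
  [0,6] S/PP   <
    [0,1] "gave" : S
    [1,6] (S/PP)\S   >
      [1,2] "song" : ((S/PP)\S)/N
      [2,6] N   >
        [2,4] N/PP   <
          [2,3] "under" : S
          [3,4] "here" : (N/PP)\S
        [4,6] PP   >
          [4,5] "often" : PP/N
          [5,6] "every" : N
  [6,8] PP   >
    [6,7] "this" : PP/(NP\PP)
    [7,8] "saw" : NP\PP

S/PP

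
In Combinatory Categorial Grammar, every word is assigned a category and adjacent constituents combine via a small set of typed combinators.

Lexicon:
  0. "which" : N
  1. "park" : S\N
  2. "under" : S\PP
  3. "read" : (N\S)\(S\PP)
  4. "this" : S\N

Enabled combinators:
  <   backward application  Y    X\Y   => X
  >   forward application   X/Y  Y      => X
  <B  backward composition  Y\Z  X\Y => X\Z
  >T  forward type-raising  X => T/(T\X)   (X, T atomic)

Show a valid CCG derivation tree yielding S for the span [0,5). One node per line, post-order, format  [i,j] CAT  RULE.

[0,1] N  lex  "which"
[1,2] S\N  lex  "park"
[0,2] S  <  k=1
[2,3] S\PP  lex  "under"
[3,4] (N\S)\(S\PP)  lex  "read"
[2,4] N\S  <  k=3
[0,4] N  <  k=2
[4,5] S\N  lex  "this"
[0,5] S  <  k=4

[0,5] S   <
  [0,4] N   <
    [0,2] S   <
      [0,1] "which" : N
      [1,2] "park" : S\N
    [2,4] N\S   <
      [2,3] "under" : S\PP
      [3,4] "read" : (N\S)\(S\PP)
  [4,5] "this" : S\N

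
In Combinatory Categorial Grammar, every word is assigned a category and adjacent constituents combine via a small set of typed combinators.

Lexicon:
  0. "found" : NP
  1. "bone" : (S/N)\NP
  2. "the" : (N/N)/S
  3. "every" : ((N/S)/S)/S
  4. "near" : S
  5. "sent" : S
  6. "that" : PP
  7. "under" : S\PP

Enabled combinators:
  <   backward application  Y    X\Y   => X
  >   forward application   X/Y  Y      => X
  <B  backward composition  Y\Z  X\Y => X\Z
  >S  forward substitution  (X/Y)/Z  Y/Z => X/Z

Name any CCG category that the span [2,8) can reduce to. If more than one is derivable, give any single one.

[0,8] S   >
  [0,2] S/N   <
    [0,1] "found" : NP
    [1,2] "bone" : (S/N)\NP
  [2,8] N   >
    [2,6] N/S   >S
      [2,3] "the" : (N/N)/S
      [3,6] N/S   >
        [3,5] (N/S)/S   >
          [3,4] "every" : ((N/S)/S)/S
          [4,5] "near" : S
        [5,6] "sent" : S
    [6,8] S   <
      [6,7] "that" : PP
      [7,8] "under" : S\PP

N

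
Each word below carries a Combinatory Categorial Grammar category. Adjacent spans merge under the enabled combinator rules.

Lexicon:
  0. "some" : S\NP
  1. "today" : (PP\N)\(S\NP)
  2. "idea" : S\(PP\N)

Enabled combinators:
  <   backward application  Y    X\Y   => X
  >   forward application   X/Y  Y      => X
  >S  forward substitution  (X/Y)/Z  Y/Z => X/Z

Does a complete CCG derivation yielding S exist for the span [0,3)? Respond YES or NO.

YES

[0,3] S   <
  [0,2] PP\N   <
    [0,1] "some" : S\NP
    [1,2] "today" : (PP\N)\(S\NP)
  [2,3] "idea" : S\(PP\N)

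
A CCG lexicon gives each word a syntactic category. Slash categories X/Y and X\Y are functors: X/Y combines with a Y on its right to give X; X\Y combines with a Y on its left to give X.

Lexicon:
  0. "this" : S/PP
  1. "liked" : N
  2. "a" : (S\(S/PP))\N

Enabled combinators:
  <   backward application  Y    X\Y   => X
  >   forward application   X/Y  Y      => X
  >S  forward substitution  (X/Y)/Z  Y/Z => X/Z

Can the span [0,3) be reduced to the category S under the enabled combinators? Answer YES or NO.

YES

[0,3] S   <
  [0,1] "this" : S/PP
  [1,3] S\(S/PP)   <
    [1,2] "liked" : N
    [2,3] "a" : (S\(S/PP))\N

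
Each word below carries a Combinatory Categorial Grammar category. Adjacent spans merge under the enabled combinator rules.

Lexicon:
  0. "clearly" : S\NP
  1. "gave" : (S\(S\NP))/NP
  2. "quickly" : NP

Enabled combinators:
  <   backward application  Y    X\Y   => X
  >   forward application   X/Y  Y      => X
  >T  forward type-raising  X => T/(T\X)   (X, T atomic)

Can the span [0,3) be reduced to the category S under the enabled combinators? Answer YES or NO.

YES

[0,3] S   <
  [0,1] "clearly" : S\NP
  [1,3] S\(S\NP)   >
    [1,2] "gave" : (S\(S\NP))/NP
    [2,3] "quickly" : NP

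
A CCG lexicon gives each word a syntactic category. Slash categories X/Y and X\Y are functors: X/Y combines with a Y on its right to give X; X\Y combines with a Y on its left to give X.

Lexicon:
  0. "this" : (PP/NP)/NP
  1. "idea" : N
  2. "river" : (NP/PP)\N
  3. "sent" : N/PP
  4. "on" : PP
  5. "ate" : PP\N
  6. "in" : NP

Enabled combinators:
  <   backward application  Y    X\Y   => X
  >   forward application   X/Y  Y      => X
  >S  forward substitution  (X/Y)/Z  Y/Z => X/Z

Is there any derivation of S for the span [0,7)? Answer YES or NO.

NO

(PP/NP)/NP N (NP/PP)\N N/PP PP PP\N NP
CKY chart[0,7] = {PP}; S ∉ chart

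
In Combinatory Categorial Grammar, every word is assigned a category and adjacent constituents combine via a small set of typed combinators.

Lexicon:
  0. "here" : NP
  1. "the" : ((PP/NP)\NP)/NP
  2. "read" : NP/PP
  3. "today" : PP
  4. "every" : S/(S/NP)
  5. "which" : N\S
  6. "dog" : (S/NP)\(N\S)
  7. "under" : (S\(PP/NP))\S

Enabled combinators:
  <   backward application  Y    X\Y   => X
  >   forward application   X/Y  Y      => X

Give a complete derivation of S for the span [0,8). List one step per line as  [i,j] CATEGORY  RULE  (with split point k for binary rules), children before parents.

[0,1] NP  lex  "here"
[1,2] ((PP/NP)\NP)/NP  lex  "the"
[2,3] NP/PP  lex  "read"
[3,4] PP  lex  "today"
[2,4] NP  >  k=3
[1,4] (PP/NP)\NP  >  k=2
[0,4] PP/NP  <  k=1
[4,5] S/(S/NP)  lex  "every"
[5,6] N\S  lex  "which"
[6,7] (S/NP)\(N\S)  lex  "dog"
[5,7] S/NP  <  k=6
[4,7] S  >  k=5
[7,8] (S\(PP/NP))\S  lex  "under"
[4,8] S\(PP/NP)  <  k=7
[0,8] S  <  k=4

[0,8] S   <
  [0,4] PP/NP   <
    [0,1] "here" : NP
    [1,4] (PP/NP)\NP   >
      [1,2] "the" : ((PP/NP)\NP)/NP
      [2,4] NP   >
        [2,3] "read" : NP/PP
        [3,4] "today" : PP
  [4,8] S\(PP/NP)   <
    [4,7] S   >
      [4,5] "every" : S/(S/NP)
      [5,7] S/NP   <
        [5,6] "which" : N\S
        [6,7] "dog" : (S/NP)\(N\S)
    [7,8] "under" : (S\(PP/NP))\S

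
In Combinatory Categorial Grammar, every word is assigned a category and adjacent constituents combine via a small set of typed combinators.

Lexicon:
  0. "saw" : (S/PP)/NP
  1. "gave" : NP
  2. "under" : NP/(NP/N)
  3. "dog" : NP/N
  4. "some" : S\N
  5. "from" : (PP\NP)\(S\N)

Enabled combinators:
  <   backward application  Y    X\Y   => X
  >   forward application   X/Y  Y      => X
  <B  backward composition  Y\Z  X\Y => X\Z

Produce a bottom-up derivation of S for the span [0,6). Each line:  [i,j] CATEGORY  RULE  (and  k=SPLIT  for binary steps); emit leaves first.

[0,1] (S/PP)/NP  lex  "saw"
[1,2] NP  lex  "gave"
[0,2] S/PP  >  k=1
[2,3] NP/(NP/N)  lex  "under"
[3,4] NP/N  lex  "dog"
[2,4] NP  >  k=3
[4,5] S\N  lex  "some"
[5,6] (PP\NP)\(S\N)  lex  "from"
[4,6] PP\NP  <  k=5
[2,6] PP  <  k=4
[0,6] S  >  k=2

[0,6] S   >
  [0,2] S/PP   >
    [0,1] "saw" : (S/PP)/NP
    [1,2] "gave" : NP
  [2,6] PP   <
    [2,4] NP   >
      [2,3] "under" : NP/(NP/N)
      [3,4] "dog" : NP/N
    [4,6] PP\NP   <
      [4,5] "some" : S\N
      [5,6] "from" : (PP\NP)\(S\N)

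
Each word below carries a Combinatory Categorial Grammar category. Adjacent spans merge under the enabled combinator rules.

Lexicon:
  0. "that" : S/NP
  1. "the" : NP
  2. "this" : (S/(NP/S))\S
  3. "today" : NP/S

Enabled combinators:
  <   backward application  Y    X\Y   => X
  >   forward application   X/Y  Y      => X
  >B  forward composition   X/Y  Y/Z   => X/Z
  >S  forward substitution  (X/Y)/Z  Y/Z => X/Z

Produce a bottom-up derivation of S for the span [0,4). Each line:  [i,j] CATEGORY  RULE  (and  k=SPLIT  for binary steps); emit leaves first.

[0,4] S   >
  [0,3] S/(NP/S)   <
    [0,2] S   >
      [0,1] "that" : S/NP
      [1,2] "the" : NP
    [2,3] "this" : (S/(NP/S))\S
  [3,4] "today" : NP/S

[0,1] S/NP  lex  "that"
[1,2] NP  lex  "the"
[0,2] S  >  k=1
[2,3] (S/(NP/S))\S  lex  "this"
[0,3] S/(NP/S)  <  k=2
[3,4] NP/S  lex  "today"
[0,4] S  >  k=3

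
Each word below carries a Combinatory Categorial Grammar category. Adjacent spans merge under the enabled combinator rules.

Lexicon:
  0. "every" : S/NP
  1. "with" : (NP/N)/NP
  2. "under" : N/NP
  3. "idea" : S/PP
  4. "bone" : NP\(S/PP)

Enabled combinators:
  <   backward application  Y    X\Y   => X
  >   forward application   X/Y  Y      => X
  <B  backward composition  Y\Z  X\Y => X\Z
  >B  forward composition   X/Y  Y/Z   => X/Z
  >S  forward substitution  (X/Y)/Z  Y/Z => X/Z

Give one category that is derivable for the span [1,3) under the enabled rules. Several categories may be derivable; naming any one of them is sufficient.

[0,5] S   >
  [0,3] S/NP   >B
    [0,1] "every" : S/NP
    [1,3] NP/NP   >S
      [1,2] "with" : (NP/N)/NP
      [2,3] "under" : N/NP
  [3,5] NP   <
    [3,4] "idea" : S/PP
    [4,5] "bone" : NP\(S/PP)

NP/NP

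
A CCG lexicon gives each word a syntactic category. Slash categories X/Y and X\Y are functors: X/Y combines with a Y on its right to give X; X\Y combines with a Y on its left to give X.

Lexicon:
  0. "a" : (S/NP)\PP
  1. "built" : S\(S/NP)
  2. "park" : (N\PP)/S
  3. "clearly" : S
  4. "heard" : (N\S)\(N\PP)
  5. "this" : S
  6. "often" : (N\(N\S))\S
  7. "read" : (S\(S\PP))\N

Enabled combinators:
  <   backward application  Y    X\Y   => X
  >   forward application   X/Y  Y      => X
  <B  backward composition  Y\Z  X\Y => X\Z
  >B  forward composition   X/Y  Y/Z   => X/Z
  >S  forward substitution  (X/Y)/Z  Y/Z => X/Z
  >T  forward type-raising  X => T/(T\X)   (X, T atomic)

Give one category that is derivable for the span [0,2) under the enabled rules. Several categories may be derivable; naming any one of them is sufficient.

S\PP

[0,8] S   <
  [0,2] S\PP   <B
    [0,1] "a" : (S/NP)\PP
    [1,2] "built" : S\(S/NP)
  [2,8] S\(S\PP)   <
    [2,7] N   <
      [2,5] N\S   <
        [2,4] N\PP   >
          [2,3] "park" : (N\PP)/S
          [3,4] "clearly" : S
        [4,5] "heard" : (N\S)\(N\PP)
      [5,7] N\(N\S)   <
        [5,6] "this" : S
        [6,7] "often" : (N\(N\S))\S
    [7,8] "read" : (S\(S\PP))\N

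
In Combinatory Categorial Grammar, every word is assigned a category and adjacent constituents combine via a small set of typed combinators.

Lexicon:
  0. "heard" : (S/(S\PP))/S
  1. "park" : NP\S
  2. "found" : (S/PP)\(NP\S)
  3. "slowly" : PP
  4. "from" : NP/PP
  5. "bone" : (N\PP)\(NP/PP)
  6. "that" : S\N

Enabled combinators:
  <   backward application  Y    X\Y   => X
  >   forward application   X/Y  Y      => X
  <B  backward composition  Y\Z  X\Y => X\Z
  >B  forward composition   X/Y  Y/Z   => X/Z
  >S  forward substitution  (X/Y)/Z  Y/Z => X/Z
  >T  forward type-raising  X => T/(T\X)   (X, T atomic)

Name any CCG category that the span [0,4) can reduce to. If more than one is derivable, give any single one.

[0,7] S   >
  [0,4] S/(S\PP)   >
    [0,1] "heard" : (S/(S\PP))/S
    [1,4] S   >
      [1,3] S/PP   <
        [1,2] "park" : NP\S
        [2,3] "found" : (S/PP)\(NP\S)
      [3,4] "slowly" : PP
  [4,7] S\PP   <B
    [4,6] N\PP   <
      [4,5] "from" : NP/PP
      [5,6] "bone" : (N\PP)\(NP/PP)
    [6,7] "that" : S\N

S/(S\PP)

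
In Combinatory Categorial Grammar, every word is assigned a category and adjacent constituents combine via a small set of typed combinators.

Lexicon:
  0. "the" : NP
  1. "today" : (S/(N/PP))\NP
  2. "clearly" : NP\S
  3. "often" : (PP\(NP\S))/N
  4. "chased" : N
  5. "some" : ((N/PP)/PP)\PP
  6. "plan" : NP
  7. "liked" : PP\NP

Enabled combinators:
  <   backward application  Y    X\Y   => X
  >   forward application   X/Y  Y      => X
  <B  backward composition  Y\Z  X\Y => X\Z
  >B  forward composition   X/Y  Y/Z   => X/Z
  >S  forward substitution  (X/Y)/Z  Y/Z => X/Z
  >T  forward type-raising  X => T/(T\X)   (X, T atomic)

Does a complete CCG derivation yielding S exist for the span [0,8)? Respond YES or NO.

YES

[0,8] S   >
  [0,2] S/(N/PP)   <
    [0,1] "the" : NP
    [1,2] "today" : (S/(N/PP))\NP
  [2,8] N/PP   >
    [2,6] (N/PP)/PP   <
      [2,5] PP   <
        [2,3] "clearly" : NP\S
        [3,5] PP\(NP\S)   >
          [3,4] "often" : (PP\(NP\S))/N
          [4,5] "chased" : N
      [5,6] "some" : ((N/PP)/PP)\PP
    [6,8] PP   <
      [6,7] "plan" : NP
      [7,8] "liked" : PP\NP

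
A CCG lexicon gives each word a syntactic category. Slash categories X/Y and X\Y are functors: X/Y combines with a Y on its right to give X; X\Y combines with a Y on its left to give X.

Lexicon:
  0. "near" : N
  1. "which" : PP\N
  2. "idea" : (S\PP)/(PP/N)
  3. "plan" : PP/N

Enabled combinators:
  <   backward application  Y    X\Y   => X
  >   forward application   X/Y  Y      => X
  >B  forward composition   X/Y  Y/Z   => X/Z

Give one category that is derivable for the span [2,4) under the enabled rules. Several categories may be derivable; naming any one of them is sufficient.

S\PP

[0,4] S   <
  [0,2] PP   <
    [0,1] "near" : N
    [1,2] "which" : PP\N
  [2,4] S\PP   >
    [2,3] "idea" : (S\PP)/(PP/N)
    [3,4] "plan" : PP/N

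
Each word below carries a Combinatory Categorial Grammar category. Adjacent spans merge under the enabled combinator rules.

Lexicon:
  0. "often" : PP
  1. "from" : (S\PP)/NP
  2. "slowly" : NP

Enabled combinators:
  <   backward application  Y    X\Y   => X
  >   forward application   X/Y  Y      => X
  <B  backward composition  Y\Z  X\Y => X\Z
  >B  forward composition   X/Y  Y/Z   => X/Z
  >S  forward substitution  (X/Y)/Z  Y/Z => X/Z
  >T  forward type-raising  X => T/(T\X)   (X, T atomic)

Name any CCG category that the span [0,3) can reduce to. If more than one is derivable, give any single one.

[0,3] S   >
  [0,1] S/(S\PP)   >T
    [0,1] "often" : PP
  [1,3] S\PP   >
    [1,2] "from" : (S\PP)/NP
    [2,3] "slowly" : NP

S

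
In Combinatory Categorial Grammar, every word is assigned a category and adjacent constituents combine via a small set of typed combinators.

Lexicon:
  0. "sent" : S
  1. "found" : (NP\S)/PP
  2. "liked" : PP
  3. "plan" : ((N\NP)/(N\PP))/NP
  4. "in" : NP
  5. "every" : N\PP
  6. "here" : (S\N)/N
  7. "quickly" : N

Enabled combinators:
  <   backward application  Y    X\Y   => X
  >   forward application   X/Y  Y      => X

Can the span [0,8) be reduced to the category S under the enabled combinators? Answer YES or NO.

YES

[0,8] S   <
  [0,6] N   <
    [0,3] NP   <
      [0,1] "sent" : S
      [1,3] NP\S   >
        [1,2] "found" : (NP\S)/PP
        [2,3] "liked" : PP
    [3,6] N\NP   >
      [3,5] (N\NP)/(N\PP)   >
        [3,4] "plan" : ((N\NP)/(N\PP))/NP
        [4,5] "in" : NP
      [5,6] "every" : N\PP
  [6,8] S\N   >
    [6,7] "here" : (S\N)/N
    [7,8] "quickly" : N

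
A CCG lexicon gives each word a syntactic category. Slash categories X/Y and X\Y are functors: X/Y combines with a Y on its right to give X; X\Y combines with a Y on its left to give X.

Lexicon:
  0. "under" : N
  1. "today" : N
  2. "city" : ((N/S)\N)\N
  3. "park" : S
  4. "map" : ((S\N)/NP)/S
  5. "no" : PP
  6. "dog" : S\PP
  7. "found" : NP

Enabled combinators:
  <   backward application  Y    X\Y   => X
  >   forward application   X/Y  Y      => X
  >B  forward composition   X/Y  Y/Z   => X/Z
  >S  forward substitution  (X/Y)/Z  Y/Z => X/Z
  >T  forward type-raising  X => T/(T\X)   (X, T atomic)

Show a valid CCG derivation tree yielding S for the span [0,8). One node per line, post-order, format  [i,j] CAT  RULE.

[0,1] N  lex  "under"
[1,2] N  lex  "today"
[2,3] ((N/S)\N)\N  lex  "city"
[1,3] (N/S)\N  <  k=2
[0,3] N/S  <  k=1
[3,4] S  lex  "park"
[0,4] N  >  k=3
[4,5] ((S\N)/NP)/S  lex  "map"
[5,6] PP  lex  "no"
[5,6] S/(S\PP)  >T
[6,7] S\PP  lex  "dog"
[5,7] S  >  k=6
[4,7] (S\N)/NP  >  k=5
[7,8] NP  lex  "found"
[4,8] S\N  >  k=7
[0,8] S  <  k=4

[0,8] S   <
  [0,4] N   >
    [0,3] N/S   <
      [0,1] "under" : N
      [1,3] (N/S)\N   <
        [1,2] "today" : N
        [2,3] "city" : ((N/S)\N)\N
    [3,4] "park" : S
  [4,8] S\N   >
    [4,7] (S\N)/NP   >
      [4,5] "map" : ((S\N)/NP)/S
      [5,7] S   >
        [5,6] S/(S\PP)   >T
          [5,6] "no" : PP
        [6,7] "dog" : S\PP
    [7,8] "found" : NP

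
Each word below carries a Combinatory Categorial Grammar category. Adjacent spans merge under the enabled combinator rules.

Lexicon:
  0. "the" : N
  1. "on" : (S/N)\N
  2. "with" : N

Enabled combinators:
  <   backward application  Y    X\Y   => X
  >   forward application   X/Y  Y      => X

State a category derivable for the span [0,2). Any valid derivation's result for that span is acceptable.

S/N

[0,3] S   >
  [0,2] S/N   <
    [0,1] "the" : N
    [1,2] "on" : (S/N)\N
  [2,3] "with" : N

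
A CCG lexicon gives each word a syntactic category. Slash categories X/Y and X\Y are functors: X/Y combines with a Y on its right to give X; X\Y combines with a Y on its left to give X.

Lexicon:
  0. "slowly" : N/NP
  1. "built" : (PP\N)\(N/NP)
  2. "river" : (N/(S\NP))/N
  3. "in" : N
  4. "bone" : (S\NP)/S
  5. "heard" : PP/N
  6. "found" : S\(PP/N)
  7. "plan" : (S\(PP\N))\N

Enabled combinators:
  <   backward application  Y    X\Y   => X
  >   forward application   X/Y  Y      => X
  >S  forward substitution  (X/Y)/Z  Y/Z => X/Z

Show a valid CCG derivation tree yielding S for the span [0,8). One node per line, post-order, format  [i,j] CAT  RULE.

[0,8] S   <
  [0,2] PP\N   <
    [0,1] "slowly" : N/NP
    [1,2] "built" : (PP\N)\(N/NP)
  [2,8] S\(PP\N)   <
    [2,7] N   >
      [2,4] N/(S\NP)   >
        [2,3] "river" : (N/(S\NP))/N
        [3,4] "in" : N
      [4,7] S\NP   >
        [4,5] "bone" : (S\NP)/S
        [5,7] S   <
          [5,6] "heard" : PP/N
          [6,7] "found" : S\(PP/N)
    [7,8] "plan" : (S\(PP\N))\N

[0,1] N/NP  lex  "slowly"
[1,2] (PP\N)\(N/NP)  lex  "built"
[0,2] PP\N  <  k=1
[2,3] (N/(S\NP))/N  lex  "river"
[3,4] N  lex  "in"
[2,4] N/(S\NP)  >  k=3
[4,5] (S\NP)/S  lex  "bone"
[5,6] PP/N  lex  "heard"
[6,7] S\(PP/N)  lex  "found"
[5,7] S  <  k=6
[4,7] S\NP  >  k=5
[2,7] N  >  k=4
[7,8] (S\(PP\N))\N  lex  "plan"
[2,8] S\(PP\N)  <  k=7
[0,8] S  <  k=2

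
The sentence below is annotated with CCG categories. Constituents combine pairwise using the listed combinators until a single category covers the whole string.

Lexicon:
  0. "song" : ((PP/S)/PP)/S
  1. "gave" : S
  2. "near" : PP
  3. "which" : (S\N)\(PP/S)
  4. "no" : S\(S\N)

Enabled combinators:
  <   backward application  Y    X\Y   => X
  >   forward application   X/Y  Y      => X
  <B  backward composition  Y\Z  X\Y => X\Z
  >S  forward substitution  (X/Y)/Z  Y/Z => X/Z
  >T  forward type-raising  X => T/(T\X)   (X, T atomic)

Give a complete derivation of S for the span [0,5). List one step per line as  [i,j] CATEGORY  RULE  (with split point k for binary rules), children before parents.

[0,5] S   <
  [0,4] S\N   <
    [0,3] PP/S   >
      [0,2] (PP/S)/PP   >
        [0,1] "song" : ((PP/S)/PP)/S
        [1,2] "gave" : S
      [2,3] "near" : PP
    [3,4] "which" : (S\N)\(PP/S)
  [4,5] "no" : S\(S\N)

[0,1] ((PP/S)/PP)/S  lex  "song"
[1,2] S  lex  "gave"
[0,2] (PP/S)/PP  >  k=1
[2,3] PP  lex  "near"
[0,3] PP/S  >  k=2
[3,4] (S\N)\(PP/S)  lex  "which"
[0,4] S\N  <  k=3
[4,5] S\(S\N)  lex  "no"
[0,5] S  <  k=4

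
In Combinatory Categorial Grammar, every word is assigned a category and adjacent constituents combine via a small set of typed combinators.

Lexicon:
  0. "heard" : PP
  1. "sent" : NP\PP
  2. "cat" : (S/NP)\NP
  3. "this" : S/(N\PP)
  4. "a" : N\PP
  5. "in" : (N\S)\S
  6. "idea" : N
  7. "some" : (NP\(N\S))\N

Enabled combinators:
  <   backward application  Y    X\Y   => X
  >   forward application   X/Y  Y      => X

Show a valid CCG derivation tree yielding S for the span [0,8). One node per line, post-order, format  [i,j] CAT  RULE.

[0,8] S   >
  [0,3] S/NP   <
    [0,2] NP   <
      [0,1] "heard" : PP
      [1,2] "sent" : NP\PP
    [2,3] "cat" : (S/NP)\NP
  [3,8] NP   <
    [3,6] N\S   <
      [3,5] S   >
        [3,4] "this" : S/(N\PP)
        [4,5] "a" : N\PP
      [5,6] "in" : (N\S)\S
    [6,8] NP\(N\S)   <
      [6,7] "idea" : N
      [7,8] "some" : (NP\(N\S))\N

[0,1] PP  lex  "heard"
[1,2] NP\PP  lex  "sent"
[0,2] NP  <  k=1
[2,3] (S/NP)\NP  lex  "cat"
[0,3] S/NP  <  k=2
[3,4] S/(N\PP)  lex  "this"
[4,5] N\PP  lex  "a"
[3,5] S  >  k=4
[5,6] (N\S)\S  lex  "in"
[3,6] N\S  <  k=5
[6,7] N  lex  "idea"
[7,8] (NP\(N\S))\N  lex  "some"
[6,8] NP\(N\S)  <  k=7
[3,8] NP  <  k=6
[0,8] S  >  k=3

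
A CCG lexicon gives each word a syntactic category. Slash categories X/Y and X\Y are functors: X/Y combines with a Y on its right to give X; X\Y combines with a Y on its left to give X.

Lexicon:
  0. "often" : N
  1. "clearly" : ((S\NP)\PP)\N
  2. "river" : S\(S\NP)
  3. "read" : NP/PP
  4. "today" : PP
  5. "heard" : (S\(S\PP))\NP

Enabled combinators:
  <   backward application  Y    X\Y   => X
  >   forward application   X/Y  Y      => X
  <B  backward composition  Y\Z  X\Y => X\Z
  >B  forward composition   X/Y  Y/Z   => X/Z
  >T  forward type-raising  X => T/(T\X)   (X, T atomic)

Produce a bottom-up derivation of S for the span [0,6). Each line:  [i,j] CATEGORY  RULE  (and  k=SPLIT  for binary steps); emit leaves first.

[0,1] N  lex  "often"
[1,2] ((S\NP)\PP)\N  lex  "clearly"
[0,2] (S\NP)\PP  <  k=1
[2,3] S\(S\NP)  lex  "river"
[0,3] S\PP  <B  k=2
[3,4] NP/PP  lex  "read"
[4,5] PP  lex  "today"
[3,5] NP  >  k=4
[5,6] (S\(S\PP))\NP  lex  "heard"
[3,6] S\(S\PP)  <  k=5
[0,6] S  <  k=3

[0,6] S   <
  [0,3] S\PP   <B
    [0,2] (S\NP)\PP   <
      [0,1] "often" : N
      [1,2] "clearly" : ((S\NP)\PP)\N
    [2,3] "river" : S\(S\NP)
  [3,6] S\(S\PP)   <
    [3,5] NP   >
      [3,4] "read" : NP/PP
      [4,5] "today" : PP
    [5,6] "heard" : (S\(S\PP))\NP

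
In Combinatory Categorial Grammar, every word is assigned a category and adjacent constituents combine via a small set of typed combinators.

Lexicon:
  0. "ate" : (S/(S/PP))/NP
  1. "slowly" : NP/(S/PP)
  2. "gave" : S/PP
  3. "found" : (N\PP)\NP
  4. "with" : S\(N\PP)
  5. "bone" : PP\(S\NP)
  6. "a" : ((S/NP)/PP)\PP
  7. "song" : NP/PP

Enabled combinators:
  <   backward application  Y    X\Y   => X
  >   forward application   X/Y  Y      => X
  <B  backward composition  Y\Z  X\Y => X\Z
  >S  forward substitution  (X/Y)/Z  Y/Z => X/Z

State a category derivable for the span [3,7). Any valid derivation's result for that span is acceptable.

[0,8] S   >
  [0,3] S/(S/PP)   >
    [0,1] "ate" : (S/(S/PP))/NP
    [1,3] NP   >
      [1,2] "slowly" : NP/(S/PP)
      [2,3] "gave" : S/PP
  [3,8] S/PP   >S
    [3,7] (S/NP)/PP   <
      [3,6] PP   <
        [3,5] S\NP   <B
          [3,4] "found" : (N\PP)\NP
          [4,5] "with" : S\(N\PP)
        [5,6] "bone" : PP\(S\NP)
      [6,7] "a" : ((S/NP)/PP)\PP
    [7,8] "song" : NP/PP

(S/NP)/PP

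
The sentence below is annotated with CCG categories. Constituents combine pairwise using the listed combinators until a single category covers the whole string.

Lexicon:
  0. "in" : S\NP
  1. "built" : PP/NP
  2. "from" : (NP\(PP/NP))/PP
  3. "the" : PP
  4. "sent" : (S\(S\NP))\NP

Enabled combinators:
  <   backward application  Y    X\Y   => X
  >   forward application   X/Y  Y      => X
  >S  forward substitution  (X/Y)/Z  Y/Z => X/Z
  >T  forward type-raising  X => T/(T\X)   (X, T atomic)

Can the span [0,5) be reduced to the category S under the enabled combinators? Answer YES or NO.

YES

[0,5] S   <
  [0,1] "in" : S\NP
  [1,5] S\(S\NP)   <
    [1,4] NP   <
      [1,2] "built" : PP/NP
      [2,4] NP\(PP/NP)   >
        [2,3] "from" : (NP\(PP/NP))/PP
        [3,4] "the" : PP
    [4,5] "sent" : (S\(S\NP))\NP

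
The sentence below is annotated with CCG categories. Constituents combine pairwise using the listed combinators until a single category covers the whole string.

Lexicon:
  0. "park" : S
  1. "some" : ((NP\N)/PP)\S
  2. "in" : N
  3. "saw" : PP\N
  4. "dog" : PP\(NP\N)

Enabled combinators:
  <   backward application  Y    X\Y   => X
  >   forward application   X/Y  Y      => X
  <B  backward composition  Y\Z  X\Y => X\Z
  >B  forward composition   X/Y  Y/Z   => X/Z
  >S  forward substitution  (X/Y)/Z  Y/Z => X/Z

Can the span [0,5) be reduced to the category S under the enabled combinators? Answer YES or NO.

S ((NP\N)/PP)\S N PP\N PP\(NP\N)
CKY chart[0,5] = {PP}; S ∉ chart

NO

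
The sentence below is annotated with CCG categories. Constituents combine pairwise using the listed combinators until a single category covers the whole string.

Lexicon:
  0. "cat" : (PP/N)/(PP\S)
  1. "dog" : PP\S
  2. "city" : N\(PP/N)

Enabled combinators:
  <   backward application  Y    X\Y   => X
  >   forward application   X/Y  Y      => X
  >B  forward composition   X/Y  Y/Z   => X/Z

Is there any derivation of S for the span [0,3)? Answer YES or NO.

(PP/N)/(PP\S) PP\S N\(PP/N)
CKY chart[0,3] = {N}; S ∉ chart

NO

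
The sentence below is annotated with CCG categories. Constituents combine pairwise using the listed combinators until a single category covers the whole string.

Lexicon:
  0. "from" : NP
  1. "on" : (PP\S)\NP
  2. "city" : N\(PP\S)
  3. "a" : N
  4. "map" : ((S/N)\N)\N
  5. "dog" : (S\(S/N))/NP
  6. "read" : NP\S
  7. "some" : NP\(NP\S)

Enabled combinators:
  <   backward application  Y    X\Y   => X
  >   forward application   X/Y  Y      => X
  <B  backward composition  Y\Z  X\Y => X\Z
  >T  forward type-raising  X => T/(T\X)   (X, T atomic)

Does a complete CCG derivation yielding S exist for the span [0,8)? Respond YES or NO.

YES

[0,8] S   <
  [0,5] S/N   <
    [0,3] N   <
      [0,1] "from" : NP
      [1,3] N\NP   <B
        [1,2] "on" : (PP\S)\NP
        [2,3] "city" : N\(PP\S)
    [3,5] (S/N)\N   <
      [3,4] "a" : N
      [4,5] "map" : ((S/N)\N)\N
  [5,8] S\(S/N)   >
    [5,6] "dog" : (S\(S/N))/NP
    [6,8] NP   <
      [6,7] "read" : NP\S
      [7,8] "some" : NP\(NP\S)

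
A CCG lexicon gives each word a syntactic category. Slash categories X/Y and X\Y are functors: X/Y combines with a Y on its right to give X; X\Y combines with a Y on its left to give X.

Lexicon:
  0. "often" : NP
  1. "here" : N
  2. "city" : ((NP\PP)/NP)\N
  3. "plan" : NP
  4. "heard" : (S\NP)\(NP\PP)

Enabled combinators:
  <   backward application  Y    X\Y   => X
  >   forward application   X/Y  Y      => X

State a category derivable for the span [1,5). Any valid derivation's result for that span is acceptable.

S\NP

[0,5] S   <
  [0,1] "often" : NP
  [1,5] S\NP   <
    [1,4] NP\PP   >
      [1,3] (NP\PP)/NP   <
        [1,2] "here" : N
        [2,3] "city" : ((NP\PP)/NP)\N
      [3,4] "plan" : NP
    [4,5] "heard" : (S\NP)\(NP\PP)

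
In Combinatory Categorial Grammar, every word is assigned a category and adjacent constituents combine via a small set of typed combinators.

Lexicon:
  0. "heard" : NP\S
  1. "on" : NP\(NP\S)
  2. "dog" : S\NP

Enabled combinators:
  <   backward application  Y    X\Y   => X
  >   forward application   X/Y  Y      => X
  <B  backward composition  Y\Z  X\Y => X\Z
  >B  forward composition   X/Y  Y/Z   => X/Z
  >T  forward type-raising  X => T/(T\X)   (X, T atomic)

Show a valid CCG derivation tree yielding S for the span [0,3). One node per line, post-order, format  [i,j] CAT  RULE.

[0,1] NP\S  lex  "heard"
[1,2] NP\(NP\S)  lex  "on"
[0,2] NP  <  k=1
[2,3] S\NP  lex  "dog"
[0,3] S  <  k=2

[0,3] S   <
  [0,2] NP   <
    [0,1] "heard" : NP\S
    [1,2] "on" : NP\(NP\S)
  [2,3] "dog" : S\NP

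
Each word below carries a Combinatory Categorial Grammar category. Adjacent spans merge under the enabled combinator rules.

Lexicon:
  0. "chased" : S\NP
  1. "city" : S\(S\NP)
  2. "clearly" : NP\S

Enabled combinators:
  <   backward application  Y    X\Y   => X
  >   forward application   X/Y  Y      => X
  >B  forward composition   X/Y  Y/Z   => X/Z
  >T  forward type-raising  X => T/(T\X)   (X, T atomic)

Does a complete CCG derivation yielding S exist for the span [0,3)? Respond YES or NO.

NO

S\NP S\(S\NP) NP\S
CKY chart[0,3] = {N/(N\NP), NP, NP/(NP\NP), PP/(PP\NP), S/(S\NP)}; S ∉ chart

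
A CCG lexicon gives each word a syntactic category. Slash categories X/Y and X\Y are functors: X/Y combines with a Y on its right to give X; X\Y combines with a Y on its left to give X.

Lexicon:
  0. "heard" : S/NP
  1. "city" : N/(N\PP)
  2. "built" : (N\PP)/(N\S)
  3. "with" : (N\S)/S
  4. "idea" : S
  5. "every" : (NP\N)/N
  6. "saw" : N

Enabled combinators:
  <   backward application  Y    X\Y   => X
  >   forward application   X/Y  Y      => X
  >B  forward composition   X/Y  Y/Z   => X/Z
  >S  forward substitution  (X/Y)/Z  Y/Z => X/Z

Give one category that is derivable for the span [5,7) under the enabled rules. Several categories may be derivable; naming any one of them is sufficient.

NP\N

[0,7] S   >
  [0,1] "heard" : S/NP
  [1,7] NP   <
    [1,5] N   >
      [1,2] "city" : N/(N\PP)
      [2,5] N\PP   >
        [2,3] "built" : (N\PP)/(N\S)
        [3,5] N\S   >
          [3,4] "with" : (N\S)/S
          [4,5] "idea" : S
    [5,7] NP\N   >
      [5,6] "every" : (NP\N)/N
      [6,7] "saw" : N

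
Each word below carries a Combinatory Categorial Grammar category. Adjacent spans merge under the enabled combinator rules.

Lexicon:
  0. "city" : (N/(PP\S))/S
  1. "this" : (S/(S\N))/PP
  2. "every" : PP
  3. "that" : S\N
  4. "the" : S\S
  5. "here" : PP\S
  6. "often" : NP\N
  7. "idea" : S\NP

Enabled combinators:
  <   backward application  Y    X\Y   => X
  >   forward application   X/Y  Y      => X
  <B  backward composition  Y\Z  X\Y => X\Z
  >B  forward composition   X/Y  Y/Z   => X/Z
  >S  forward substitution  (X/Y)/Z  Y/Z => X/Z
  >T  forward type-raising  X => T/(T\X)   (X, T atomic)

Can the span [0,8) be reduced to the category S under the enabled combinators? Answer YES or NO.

YES

[0,8] S   <
  [0,6] N   >
    [0,4] N/(PP\S)   >
      [0,1] "city" : (N/(PP\S))/S
      [1,4] S   >
        [1,3] S/(S\N)   >
          [1,2] "this" : (S/(S\N))/PP
          [2,3] "every" : PP
        [3,4] "that" : S\N
    [4,6] PP\S   <B
      [4,5] "the" : S\S
      [5,6] "here" : PP\S
  [6,8] S\N   <B
    [6,7] "often" : NP\N
    [7,8] "idea" : S\NP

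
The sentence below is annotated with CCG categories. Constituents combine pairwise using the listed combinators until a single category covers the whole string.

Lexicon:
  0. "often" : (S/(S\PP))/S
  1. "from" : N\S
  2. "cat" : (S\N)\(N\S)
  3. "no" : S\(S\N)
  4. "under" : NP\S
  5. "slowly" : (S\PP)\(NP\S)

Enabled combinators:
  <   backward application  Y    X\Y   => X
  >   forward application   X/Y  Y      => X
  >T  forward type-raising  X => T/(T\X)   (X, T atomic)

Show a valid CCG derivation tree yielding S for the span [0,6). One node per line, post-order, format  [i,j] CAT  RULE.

[0,6] S   >
  [0,4] S/(S\PP)   >
    [0,1] "often" : (S/(S\PP))/S
    [1,4] S   <
      [1,3] S\N   <
        [1,2] "from" : N\S
        [2,3] "cat" : (S\N)\(N\S)
      [3,4] "no" : S\(S\N)
  [4,6] S\PP   <
    [4,5] "under" : NP\S
    [5,6] "slowly" : (S\PP)\(NP\S)

[0,1] (S/(S\PP))/S  lex  "often"
[1,2] N\S  lex  "from"
[2,3] (S\N)\(N\S)  lex  "cat"
[1,3] S\N  <  k=2
[3,4] S\(S\N)  lex  "no"
[1,4] S  <  k=3
[0,4] S/(S\PP)  >  k=1
[4,5] NP\S  lex  "under"
[5,6] (S\PP)\(NP\S)  lex  "slowly"
[4,6] S\PP  <  k=5
[0,6] S  >  k=4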